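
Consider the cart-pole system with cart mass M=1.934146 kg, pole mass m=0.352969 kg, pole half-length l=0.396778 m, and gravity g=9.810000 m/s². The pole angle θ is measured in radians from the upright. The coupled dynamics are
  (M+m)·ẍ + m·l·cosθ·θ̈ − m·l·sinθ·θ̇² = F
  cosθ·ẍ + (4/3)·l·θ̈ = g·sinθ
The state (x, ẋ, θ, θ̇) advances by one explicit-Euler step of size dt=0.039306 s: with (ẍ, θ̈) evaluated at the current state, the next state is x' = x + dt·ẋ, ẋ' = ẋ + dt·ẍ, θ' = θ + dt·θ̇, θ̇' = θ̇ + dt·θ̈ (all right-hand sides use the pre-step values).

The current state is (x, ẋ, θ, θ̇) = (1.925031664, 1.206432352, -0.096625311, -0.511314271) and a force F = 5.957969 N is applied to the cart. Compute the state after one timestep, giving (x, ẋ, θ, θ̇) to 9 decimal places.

sinθ=-0.096475025, cosθ=0.995335406
temp = (F + m·l·θ̇²·sinθ)/(M+m) = (5.957969 + -0.003532441)/2.287115 = 2.603470555
θ̈ = (g·sinθ − cosθ·temp)/(l·(4/3 − m·cos²θ/(M+m))) = -7.553270850
ẍ = temp − m·l·θ̈·cosθ/(M+m) = 3.063833816
Euler: x'=1.925031664+0.039306·1.206432352=1.972451694, ẋ'=1.206432352+0.039306·3.063833816=1.326859404
       θ'=-0.096625311+0.039306·-0.511314271=-0.116723030, θ̇'=-0.511314271+0.039306·-7.553270850=-0.808203135

(1.972451694, 1.326859404, -0.116723030, -0.808203135)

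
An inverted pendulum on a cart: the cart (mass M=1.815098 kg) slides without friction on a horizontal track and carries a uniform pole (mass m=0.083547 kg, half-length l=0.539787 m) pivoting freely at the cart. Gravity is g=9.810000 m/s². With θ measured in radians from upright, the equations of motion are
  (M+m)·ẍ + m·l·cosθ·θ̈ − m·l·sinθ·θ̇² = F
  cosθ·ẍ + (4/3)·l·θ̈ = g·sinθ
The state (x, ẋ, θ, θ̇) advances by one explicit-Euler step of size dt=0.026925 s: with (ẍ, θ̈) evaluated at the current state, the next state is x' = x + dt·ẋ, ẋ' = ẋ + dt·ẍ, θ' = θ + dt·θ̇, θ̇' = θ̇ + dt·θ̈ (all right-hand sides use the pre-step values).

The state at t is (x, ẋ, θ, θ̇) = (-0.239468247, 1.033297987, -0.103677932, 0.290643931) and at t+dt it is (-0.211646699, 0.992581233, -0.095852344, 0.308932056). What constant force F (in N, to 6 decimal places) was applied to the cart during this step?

ẍ = (ẋ'−ẋ)/dt = (0.992581233−1.033297987)/0.026925 = -1.512229
θ̈ = (θ̇'−θ̇)/dt = (0.308932056−0.290643931)/0.026925 = 0.679225
sinθ=-0.103492, cosθ=0.994630
F = (M+m)·ẍ + m·l·cosθ·θ̈ − m·l·sinθ·θ̇² = -2.871185 + 0.030467 − -0.000394 = -2.840324

F = -2.840324 N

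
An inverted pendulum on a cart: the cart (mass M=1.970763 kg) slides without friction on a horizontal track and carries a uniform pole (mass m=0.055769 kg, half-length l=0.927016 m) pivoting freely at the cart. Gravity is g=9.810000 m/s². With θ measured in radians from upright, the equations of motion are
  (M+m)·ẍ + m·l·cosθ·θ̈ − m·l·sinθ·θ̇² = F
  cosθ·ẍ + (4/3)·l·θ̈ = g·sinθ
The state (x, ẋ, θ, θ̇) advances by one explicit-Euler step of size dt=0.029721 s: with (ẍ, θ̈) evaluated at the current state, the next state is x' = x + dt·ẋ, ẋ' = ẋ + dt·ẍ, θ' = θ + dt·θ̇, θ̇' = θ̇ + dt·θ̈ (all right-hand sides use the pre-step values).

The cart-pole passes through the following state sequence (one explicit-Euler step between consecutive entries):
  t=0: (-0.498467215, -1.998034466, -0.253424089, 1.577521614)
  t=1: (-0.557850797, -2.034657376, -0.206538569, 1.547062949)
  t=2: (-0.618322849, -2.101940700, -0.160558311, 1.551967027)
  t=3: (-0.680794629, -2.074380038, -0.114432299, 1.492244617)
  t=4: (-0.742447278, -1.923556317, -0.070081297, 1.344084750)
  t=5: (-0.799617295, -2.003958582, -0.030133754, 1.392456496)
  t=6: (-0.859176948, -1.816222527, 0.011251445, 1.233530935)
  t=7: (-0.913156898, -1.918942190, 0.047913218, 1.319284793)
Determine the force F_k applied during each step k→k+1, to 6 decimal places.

step 0→1:
  ẍ = (ẋ'−ẋ)/dt = (-2.034657376−-1.998034466)/0.029721 = -1.232223
  θ̈ = (θ̇'−θ̇)/dt = (1.547062949−1.577521614)/0.029721 = -1.024820
  sinθ=-0.250720, cosθ=0.968060
  F = (M+m)·ẍ + m·l·cosθ·θ̈ − m·l·sinθ·θ̇² = -2.497140 + -0.051290 − -0.032257 = -2.516173
step 1→2:
  ẍ = (ẋ'−ẋ)/dt = (-2.101940700−-2.034657376)/0.029721 = -2.263831
  θ̈ = (θ̇'−θ̇)/dt = (1.551967027−1.547062949)/0.029721 = 0.165004
  sinθ=-0.205073, cosθ=0.978747
  F = (M+m)·ẍ + m·l·cosθ·θ̈ − m·l·sinθ·θ̇² = -4.587726 + 0.008349 − -0.025375 = -4.554002
step 2→3:
  ẍ = (ẋ'−ẋ)/dt = (-2.074380038−-2.101940700)/0.029721 = 0.927313
  θ̈ = (θ̇'−θ̇)/dt = (1.492244617−1.551967027)/0.029721 = -2.009435
  sinθ=-0.159869, cosθ=0.987138
  F = (M+m)·ẍ + m·l·cosθ·θ̈ − m·l·sinθ·θ̇² = 1.879229 + -0.102549 − -0.019907 = 1.796587
step 3→4:
  ẍ = (ẋ'−ẋ)/dt = (-1.923556317−-2.074380038)/0.029721 = 5.074652
  θ̈ = (θ̇'−θ̇)/dt = (1.344084750−1.492244617)/0.029721 = -4.985023
  sinθ=-0.114183, cosθ=0.993460
  F = (M+m)·ẍ + m·l·cosθ·θ̈ − m·l·sinθ·θ̇² = 10.283944 + -0.256034 − -0.013145 = 10.041055
step 4→5:
  ẍ = (ẋ'−ẋ)/dt = (-2.003958582−-1.923556317)/0.029721 = -2.705234
  θ̈ = (θ̇'−θ̇)/dt = (1.392456496−1.344084750)/0.029721 = 1.627528
  sinθ=-0.070024, cosθ=0.997545
  F = (M+m)·ẍ + m·l·cosθ·θ̈ − m·l·sinθ·θ̇² = -5.482244 + 0.083935 − -0.006540 = -5.391769
step 5→6:
  ẍ = (ẋ'−ẋ)/dt = (-1.816222527−-2.003958582)/0.029721 = 6.316613
  θ̈ = (θ̇'−θ̇)/dt = (1.233530935−1.392456496)/0.029721 = -5.347248
  sinθ=-0.030129, cosθ=0.999546
  F = (M+m)·ẍ + m·l·cosθ·θ̈ − m·l·sinθ·θ̇² = 12.800818 + -0.276321 − -0.003020 = 12.527518
step 6→7:
  ẍ = (ẋ'−ẋ)/dt = (-1.918942190−-1.816222527)/0.029721 = -3.456131
  θ̈ = (θ̇'−θ̇)/dt = (1.319284793−1.233530935)/0.029721 = 2.885295
  sinθ=0.011251, cosθ=0.999937
  F = (M+m)·ẍ + m·l·cosθ·θ̈ − m·l·sinθ·θ̇² = -7.003960 + 0.149157 − 0.000885 = -6.855688

F_0 = -2.516173 N
F_1 = -4.554002 N
F_2 = 1.796587 N
F_3 = 10.041055 N
F_4 = -5.391769 N
F_5 = 12.527518 N
F_6 = -6.855688 N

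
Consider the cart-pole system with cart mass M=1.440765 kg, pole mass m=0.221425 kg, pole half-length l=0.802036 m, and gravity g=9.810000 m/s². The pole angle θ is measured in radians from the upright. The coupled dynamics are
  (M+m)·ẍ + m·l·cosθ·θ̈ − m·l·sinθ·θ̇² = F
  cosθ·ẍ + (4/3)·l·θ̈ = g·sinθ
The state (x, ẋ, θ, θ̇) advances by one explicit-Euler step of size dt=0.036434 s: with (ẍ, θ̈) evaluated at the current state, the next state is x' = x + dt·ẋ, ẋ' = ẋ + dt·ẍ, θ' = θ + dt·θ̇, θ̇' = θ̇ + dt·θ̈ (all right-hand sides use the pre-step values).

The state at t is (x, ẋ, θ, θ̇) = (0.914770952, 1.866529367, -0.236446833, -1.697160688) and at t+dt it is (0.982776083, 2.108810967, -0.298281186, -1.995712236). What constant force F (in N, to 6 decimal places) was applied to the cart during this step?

ẍ = (ẋ'−ẋ)/dt = (2.108810967−1.866529367)/0.036434 = 6.649876
θ̈ = (θ̇'−θ̇)/dt = (-1.995712236−-1.697160688)/0.036434 = -8.194312
sinθ=-0.234250, cosθ=0.972176
F = (M+m)·ẍ + m·l·cosθ·θ̈ − m·l·sinθ·θ̇² = 11.053358 + -1.414745 − -0.119825 = 9.758438

F = 9.758438 N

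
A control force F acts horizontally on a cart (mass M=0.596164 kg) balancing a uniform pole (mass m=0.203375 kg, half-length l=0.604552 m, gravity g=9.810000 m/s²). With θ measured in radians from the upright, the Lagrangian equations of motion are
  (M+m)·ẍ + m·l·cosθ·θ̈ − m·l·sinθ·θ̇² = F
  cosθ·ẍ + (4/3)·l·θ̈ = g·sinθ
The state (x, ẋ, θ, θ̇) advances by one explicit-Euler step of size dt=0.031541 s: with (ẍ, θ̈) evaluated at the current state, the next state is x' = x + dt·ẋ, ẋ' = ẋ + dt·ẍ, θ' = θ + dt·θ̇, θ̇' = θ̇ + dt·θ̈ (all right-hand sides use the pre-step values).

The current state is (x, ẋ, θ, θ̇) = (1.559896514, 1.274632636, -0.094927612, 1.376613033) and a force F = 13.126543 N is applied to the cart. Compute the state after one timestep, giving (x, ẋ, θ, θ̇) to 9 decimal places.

sinθ=-0.094785107, cosθ=0.995497757
temp = (F + m·l·θ̇²·sinθ)/(M+m) = (13.126543 + -0.022084882)/0.799539 = 16.390017395
θ̈ = (g·sinθ − cosθ·temp)/(l·(4/3 − m·cos²θ/(M+m))) = -26.383291791
ẍ = temp − m·l·θ̈·cosθ/(M+m) = 20.428896390
Euler: x'=1.559896514+0.031541·1.274632636=1.600099702, ẋ'=1.274632636+0.031541·20.428896390=1.918980457
       θ'=-0.094927612+0.031541·1.376613033=-0.051507860, θ̇'=1.376613033+0.031541·-26.383291791=0.544457627

(1.600099702, 1.918980457, -0.051507860, 0.544457627)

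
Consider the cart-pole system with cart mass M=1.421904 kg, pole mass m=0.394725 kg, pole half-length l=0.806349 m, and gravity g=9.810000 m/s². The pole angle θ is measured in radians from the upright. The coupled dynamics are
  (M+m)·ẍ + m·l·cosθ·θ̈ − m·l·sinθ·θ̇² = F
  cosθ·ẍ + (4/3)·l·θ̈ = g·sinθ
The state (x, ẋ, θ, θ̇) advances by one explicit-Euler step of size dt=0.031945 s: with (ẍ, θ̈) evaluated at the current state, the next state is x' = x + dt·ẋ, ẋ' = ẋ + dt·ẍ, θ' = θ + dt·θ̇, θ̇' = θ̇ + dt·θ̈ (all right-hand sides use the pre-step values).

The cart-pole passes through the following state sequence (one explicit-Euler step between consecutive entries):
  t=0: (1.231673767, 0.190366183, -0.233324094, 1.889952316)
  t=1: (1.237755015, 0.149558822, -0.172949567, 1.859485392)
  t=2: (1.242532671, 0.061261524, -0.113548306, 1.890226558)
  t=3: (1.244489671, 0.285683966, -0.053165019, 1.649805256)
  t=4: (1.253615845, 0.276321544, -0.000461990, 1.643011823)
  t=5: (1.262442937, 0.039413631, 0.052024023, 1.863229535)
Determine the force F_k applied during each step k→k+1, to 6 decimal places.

F_0 = -2.353078 N
F_1 = -4.530126 N
F_2 = 10.511145 N
F_3 = -0.553971 N
F_4 = -11.277786 N

step 0→1:
  ẍ = (ẋ'−ẋ)/dt = (0.149558822−0.190366183)/0.031945 = -1.277426
  θ̈ = (θ̇'−θ̇)/dt = (1.859485392−1.889952316)/0.031945 = -0.953731
  sinθ=-0.231213, cosθ=0.972903
  F = (M+m)·ẍ + m·l·cosθ·θ̈ − m·l·sinθ·θ̇² = -2.320608 + -0.295334 − -0.262864 = -2.353078
step 1→2:
  ẍ = (ẋ'−ẋ)/dt = (0.061261524−0.149558822)/0.031945 = -2.764041
  θ̈ = (θ̇'−θ̇)/dt = (1.890226558−1.859485392)/0.031945 = 0.962315
  sinθ=-0.172089, cosθ=0.985081
  F = (M+m)·ẍ + m·l·cosθ·θ̈ − m·l·sinθ·θ̇² = -5.021238 + 0.301722 − -0.189389 = -4.530126
step 2→3:
  ẍ = (ẋ'−ẋ)/dt = (0.285683966−0.061261524)/0.031945 = 7.025276
  θ̈ = (θ̇'−θ̇)/dt = (1.649805256−1.890226558)/0.031945 = -7.526101
  sinθ=-0.113304, cosθ=0.993560
  F = (M+m)·ẍ + m·l·cosθ·θ̈ − m·l·sinθ·θ̇² = 12.762320 + -2.380027 − -0.128852 = 10.511145
step 3→4:
  ẍ = (ẋ'−ẋ)/dt = (0.276321544−0.285683966)/0.031945 = -0.293079
  θ̈ = (θ̇'−θ̇)/dt = (1.643011823−1.649805256)/0.031945 = -0.212660
  sinθ=-0.053140, cosθ=0.998587
  F = (M+m)·ẍ + m·l·cosθ·θ̈ − m·l·sinθ·θ̇² = -0.532417 + -0.067591 − -0.046037 = -0.553971
step 4→5:
  ẍ = (ẋ'−ẋ)/dt = (0.039413631−0.276321544)/0.031945 = -7.416119
  θ̈ = (θ̇'−θ̇)/dt = (1.863229535−1.643011823)/0.031945 = 6.893652
  sinθ=-0.000462, cosθ=1.000000
  F = (M+m)·ẍ + m·l·cosθ·θ̈ − m·l·sinθ·θ̇² = -13.472336 + 2.194153 − -0.000397 = -11.277786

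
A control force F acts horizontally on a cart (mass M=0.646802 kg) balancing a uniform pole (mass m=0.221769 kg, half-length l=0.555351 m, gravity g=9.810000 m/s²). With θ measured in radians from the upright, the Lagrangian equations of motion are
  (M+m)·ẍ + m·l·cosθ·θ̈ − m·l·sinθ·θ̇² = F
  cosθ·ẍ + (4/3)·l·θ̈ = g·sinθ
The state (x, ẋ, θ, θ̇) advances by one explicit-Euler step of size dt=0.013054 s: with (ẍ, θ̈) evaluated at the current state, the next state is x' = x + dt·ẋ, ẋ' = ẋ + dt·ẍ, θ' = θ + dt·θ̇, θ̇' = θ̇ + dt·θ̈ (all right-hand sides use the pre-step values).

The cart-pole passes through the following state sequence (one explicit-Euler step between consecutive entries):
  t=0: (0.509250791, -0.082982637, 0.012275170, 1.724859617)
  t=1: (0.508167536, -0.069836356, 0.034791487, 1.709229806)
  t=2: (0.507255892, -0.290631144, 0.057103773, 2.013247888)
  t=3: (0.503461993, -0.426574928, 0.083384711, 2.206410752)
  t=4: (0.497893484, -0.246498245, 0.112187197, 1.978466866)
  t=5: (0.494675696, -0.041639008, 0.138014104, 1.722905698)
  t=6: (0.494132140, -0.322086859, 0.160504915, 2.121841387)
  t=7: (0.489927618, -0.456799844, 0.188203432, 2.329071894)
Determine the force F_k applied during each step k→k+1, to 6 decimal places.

F_0 = 0.722763 N
F_1 = -11.836926 N
F_2 = -7.254301 N
F_3 = 9.788690 N
F_4 = 11.180734 N
F_5 = -14.982370 N
F_6 = -7.121971 N

step 0→1:
  ẍ = (ẋ'−ẋ)/dt = (-0.069836356−-0.082982637)/0.013054 = 1.007069
  θ̈ = (θ̇'−θ̇)/dt = (1.709229806−1.724859617)/0.013054 = -1.197320
  sinθ=0.012275, cosθ=0.999925
  F = (M+m)·ẍ + m·l·cosθ·θ̈ − m·l·sinθ·θ̇² = 0.874711 + -0.147450 − 0.004498 = 0.722763
step 1→2:
  ẍ = (ẋ'−ẋ)/dt = (-0.290631144−-0.069836356)/0.013054 = -16.913956
  θ̈ = (θ̇'−θ̇)/dt = (2.013247888−1.709229806)/0.013054 = 23.289266
  sinθ=0.034784, cosθ=0.999395
  F = (M+m)·ẍ + m·l·cosθ·θ̈ − m·l·sinθ·θ̇² = -14.690972 + 2.866562 − 0.012516 = -11.836926
step 2→3:
  ẍ = (ẋ'−ẋ)/dt = (-0.426574928−-0.290631144)/0.013054 = -10.413956
  θ̈ = (θ̇'−θ̇)/dt = (2.206410752−2.013247888)/0.013054 = 14.797216
  sinθ=0.057073, cosθ=0.998370
  F = (M+m)·ẍ + m·l·cosθ·θ̈ − m·l·sinθ·θ̇² = -9.045260 + 1.819449 − 0.028490 = -7.254301
step 3→4:
  ẍ = (ẋ'−ẋ)/dt = (-0.246498245−-0.426574928)/0.013054 = 13.794751
  θ̈ = (θ̇'−θ̇)/dt = (1.978466866−2.206410752)/0.013054 = -17.461612
  sinθ=0.083288, cosθ=0.996526
  F = (M+m)·ẍ + m·l·cosθ·θ̈ − m·l·sinθ·θ̇² = 11.981721 + -2.143094 − 0.049937 = 9.788690
step 4→5:
  ẍ = (ẋ'−ẋ)/dt = (-0.041639008−-0.246498245)/0.013054 = 15.693216
  θ̈ = (θ̇'−θ̇)/dt = (1.722905698−1.978466866)/0.013054 = -19.577231
  sinθ=0.111952, cosθ=0.993714
  F = (M+m)·ẍ + m·l·cosθ·θ̈ − m·l·sinθ·θ̇² = 13.630672 + -2.395967 − 0.053971 = 11.180734
step 5→6:
  ẍ = (ẋ'−ẋ)/dt = (-0.322086859−-0.041639008)/0.013054 = -21.483672
  θ̈ = (θ̇'−θ̇)/dt = (2.121841387−1.722905698)/0.013054 = 30.560417
  sinθ=0.137576, cosθ=0.990491
  F = (M+m)·ẍ + m·l·cosθ·θ̈ − m·l·sinθ·θ̇² = -18.660094 + 3.728020 − 0.050296 = -14.982370
step 6→7:
  ẍ = (ẋ'−ẋ)/dt = (-0.456799844−-0.322086859)/0.013054 = -10.319671
  θ̈ = (θ̇'−θ̇)/dt = (2.329071894−2.121841387)/0.013054 = 15.874867
  sinθ=0.159817, cosθ=0.987147
  F = (M+m)·ẍ + m·l·cosθ·θ̈ − m·l·sinθ·θ̇² = -8.963367 + 1.930013 − 0.088617 = -7.121971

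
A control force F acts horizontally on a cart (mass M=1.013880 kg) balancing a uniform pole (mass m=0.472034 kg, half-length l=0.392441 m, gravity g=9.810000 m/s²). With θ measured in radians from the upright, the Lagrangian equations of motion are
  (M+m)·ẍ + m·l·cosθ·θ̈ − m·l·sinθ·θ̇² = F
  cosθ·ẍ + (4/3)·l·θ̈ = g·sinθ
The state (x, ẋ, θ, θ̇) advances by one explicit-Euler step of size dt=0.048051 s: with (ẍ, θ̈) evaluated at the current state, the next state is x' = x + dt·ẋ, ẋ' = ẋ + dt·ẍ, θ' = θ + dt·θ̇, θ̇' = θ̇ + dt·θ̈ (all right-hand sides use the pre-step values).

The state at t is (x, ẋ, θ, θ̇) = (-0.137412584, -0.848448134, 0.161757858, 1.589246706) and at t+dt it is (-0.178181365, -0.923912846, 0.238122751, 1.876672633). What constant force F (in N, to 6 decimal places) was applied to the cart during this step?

ẍ = (ẋ'−ẋ)/dt = (-0.923912846−-0.848448134)/0.048051 = -1.570513
θ̈ = (θ̇'−θ̇)/dt = (1.876672633−1.589246706)/0.048051 = 5.981685
sinθ=0.161053, cosθ=0.986946
F = (M+m)·ẍ + m·l·cosθ·θ̈ − m·l·sinθ·θ̇² = -2.333647 + 1.093615 − 0.075353 = -1.315385

F = -1.315385 N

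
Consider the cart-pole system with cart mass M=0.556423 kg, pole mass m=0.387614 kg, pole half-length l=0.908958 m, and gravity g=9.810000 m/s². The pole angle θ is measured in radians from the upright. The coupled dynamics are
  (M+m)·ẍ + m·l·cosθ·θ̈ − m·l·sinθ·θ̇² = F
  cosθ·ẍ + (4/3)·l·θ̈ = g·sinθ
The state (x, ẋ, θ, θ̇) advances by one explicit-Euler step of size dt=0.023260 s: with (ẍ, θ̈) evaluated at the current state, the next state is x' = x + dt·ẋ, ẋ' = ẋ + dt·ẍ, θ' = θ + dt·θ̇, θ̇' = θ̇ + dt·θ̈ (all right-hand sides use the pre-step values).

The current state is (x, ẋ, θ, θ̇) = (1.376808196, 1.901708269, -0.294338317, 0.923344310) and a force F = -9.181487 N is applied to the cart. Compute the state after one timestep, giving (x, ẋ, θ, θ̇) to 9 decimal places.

(1.421041930, 1.610805638, -0.272861328, 1.098431150)

sinθ=-0.290106687, cosθ=0.956994310
temp = (F + m·l·θ̇²·sinθ)/(M+m) = (-9.181487 + -0.087142169)/0.944037 = -9.818078284
θ̈ = (g·sinθ − cosθ·temp)/(l·(4/3 − m·cos²θ/(M+m))) = 7.527379192
ẍ = temp − m·l·θ̈·cosθ/(M+m) = -12.506561967
Euler: x'=1.376808196+0.023260·1.901708269=1.421041930, ẋ'=1.901708269+0.023260·-12.506561967=1.610805638
       θ'=-0.294338317+0.023260·0.923344310=-0.272861328, θ̇'=0.923344310+0.023260·7.527379192=1.098431150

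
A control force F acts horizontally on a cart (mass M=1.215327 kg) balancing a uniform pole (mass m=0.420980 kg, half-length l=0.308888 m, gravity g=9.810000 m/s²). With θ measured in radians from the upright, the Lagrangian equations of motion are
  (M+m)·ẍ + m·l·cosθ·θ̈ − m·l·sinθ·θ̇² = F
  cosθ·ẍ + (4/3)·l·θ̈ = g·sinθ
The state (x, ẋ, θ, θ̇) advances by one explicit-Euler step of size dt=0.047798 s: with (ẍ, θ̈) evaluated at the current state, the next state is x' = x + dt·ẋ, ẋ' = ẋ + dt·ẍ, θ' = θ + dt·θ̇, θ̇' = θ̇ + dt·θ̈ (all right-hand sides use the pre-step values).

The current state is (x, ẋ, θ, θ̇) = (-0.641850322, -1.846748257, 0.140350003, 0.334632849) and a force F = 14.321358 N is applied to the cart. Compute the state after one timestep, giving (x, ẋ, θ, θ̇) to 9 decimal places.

(-0.730121195, -1.346184767, 0.156344784, -0.709550116)

sinθ=0.139889685, cosθ=0.990167095
temp = (F + m·l·θ̇²·sinθ)/(M+m) = (14.321358 + 0.002036973)/1.636307 = 8.753488785
θ̈ = (g·sinθ − cosθ·temp)/(l·(4/3 − m·cos²θ/(M+m))) = -21.845745954
ẍ = temp − m·l·θ̈·cosθ/(M+m) = 10.472477719
Euler: x'=-0.641850322+0.047798·-1.846748257=-0.730121195, ẋ'=-1.846748257+0.047798·10.472477719=-1.346184767
       θ'=0.140350003+0.047798·0.334632849=0.156344784, θ̇'=0.334632849+0.047798·-21.845745954=-0.709550116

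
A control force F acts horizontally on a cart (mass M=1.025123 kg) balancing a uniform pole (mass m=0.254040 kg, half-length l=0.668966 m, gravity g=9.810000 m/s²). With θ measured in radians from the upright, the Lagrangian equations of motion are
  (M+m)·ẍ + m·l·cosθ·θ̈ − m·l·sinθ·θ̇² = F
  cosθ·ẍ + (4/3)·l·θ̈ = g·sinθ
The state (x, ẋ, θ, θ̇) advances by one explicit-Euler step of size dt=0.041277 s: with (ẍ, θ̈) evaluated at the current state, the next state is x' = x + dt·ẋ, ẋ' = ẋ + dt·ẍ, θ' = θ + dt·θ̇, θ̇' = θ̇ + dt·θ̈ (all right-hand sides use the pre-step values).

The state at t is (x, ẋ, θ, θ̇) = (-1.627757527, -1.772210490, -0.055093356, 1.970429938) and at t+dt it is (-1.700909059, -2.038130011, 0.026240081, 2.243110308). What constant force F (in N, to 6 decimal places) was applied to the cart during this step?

F = -7.083474 N

ẍ = (ẋ'−ẋ)/dt = (-2.038130011−-1.772210490)/0.041277 = -6.442317
θ̈ = (θ̇'−θ̇)/dt = (2.243110308−1.970429938)/0.041277 = 6.606109
sinθ=-0.055065, cosθ=0.998483
F = (M+m)·ẍ + m·l·cosθ·θ̈ − m·l·sinθ·θ̇² = -8.240774 + 1.120966 − -0.036334 = -7.083474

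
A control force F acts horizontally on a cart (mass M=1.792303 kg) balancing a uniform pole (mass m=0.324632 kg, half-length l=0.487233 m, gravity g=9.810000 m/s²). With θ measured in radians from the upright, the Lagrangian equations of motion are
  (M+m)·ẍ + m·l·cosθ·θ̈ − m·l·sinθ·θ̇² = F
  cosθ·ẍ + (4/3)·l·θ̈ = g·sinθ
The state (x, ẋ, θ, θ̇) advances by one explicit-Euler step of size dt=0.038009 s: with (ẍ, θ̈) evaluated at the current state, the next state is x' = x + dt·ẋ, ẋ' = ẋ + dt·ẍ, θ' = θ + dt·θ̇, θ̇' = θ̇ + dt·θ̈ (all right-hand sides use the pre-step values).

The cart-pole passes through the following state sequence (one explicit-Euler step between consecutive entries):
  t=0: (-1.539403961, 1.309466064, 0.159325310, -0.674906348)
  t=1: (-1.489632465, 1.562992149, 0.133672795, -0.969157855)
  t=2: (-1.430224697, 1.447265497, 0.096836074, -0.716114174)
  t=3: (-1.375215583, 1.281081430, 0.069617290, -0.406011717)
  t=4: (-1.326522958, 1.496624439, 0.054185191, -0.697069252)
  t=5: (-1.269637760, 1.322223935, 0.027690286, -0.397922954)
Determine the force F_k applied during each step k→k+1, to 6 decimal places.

F_0 = 12.899868 N
F_1 = -5.421641 N
F_2 = -7.979147 N
F_3 = 10.794710 N
F_4 = -8.474461 N

step 0→1:
  ẍ = (ẋ'−ẋ)/dt = (1.562992149−1.309466064)/0.038009 = 6.670159
  θ̈ = (θ̇'−θ̇)/dt = (-0.969157855−-0.674906348)/0.038009 = -7.741627
  sinθ=0.158652, cosθ=0.987335
  F = (M+m)·ẍ + m·l·cosθ·θ̈ − m·l·sinθ·θ̇² = 14.120294 + -1.208995 − 0.011430 = 12.899868
step 1→2:
  ẍ = (ẋ'−ẋ)/dt = (1.447265497−1.562992149)/0.038009 = -3.044717
  θ̈ = (θ̇'−θ̇)/dt = (-0.716114174−-0.969157855)/0.038009 = 6.657467
  sinθ=0.133275, cosθ=0.991079
  F = (M+m)·ẍ + m·l·cosθ·θ̈ − m·l·sinθ·θ̇² = -6.445468 + 1.043627 − 0.019800 = -5.421641
step 2→3:
  ẍ = (ẋ'−ẋ)/dt = (1.281081430−1.447265497)/0.038009 = -4.372229
  θ̈ = (θ̇'−θ̇)/dt = (-0.406011717−-0.716114174)/0.038009 = 8.158659
  sinθ=0.096685, cosθ=0.995315
  F = (M+m)·ẍ + m·l·cosθ·θ̈ − m·l·sinθ·θ̇² = -9.255725 + 1.284421 − 0.007842 = -7.979147
step 3→4:
  ẍ = (ẋ'−ẋ)/dt = (1.496624439−1.281081430)/0.038009 = 5.670841
  θ̈ = (θ̇'−θ̇)/dt = (-0.697069252−-0.406011717)/0.038009 = -7.657595
  sinθ=0.069561, cosθ=0.997578
  F = (M+m)·ẍ + m·l·cosθ·θ̈ − m·l·sinθ·θ̇² = 12.004803 + -1.208279 − 0.001814 = 10.794710
step 4→5:
  ẍ = (ẋ'−ẋ)/dt = (1.322223935−1.496624439)/0.038009 = -4.588400
  θ̈ = (θ̇'−θ̇)/dt = (-0.397922954−-0.697069252)/0.038009 = 7.870407
  sinθ=0.054159, cosθ=0.998532
  F = (M+m)·ẍ + m·l·cosθ·θ̈ − m·l·sinθ·θ̇² = -9.713345 + 1.243046 − 0.004162 = -8.474461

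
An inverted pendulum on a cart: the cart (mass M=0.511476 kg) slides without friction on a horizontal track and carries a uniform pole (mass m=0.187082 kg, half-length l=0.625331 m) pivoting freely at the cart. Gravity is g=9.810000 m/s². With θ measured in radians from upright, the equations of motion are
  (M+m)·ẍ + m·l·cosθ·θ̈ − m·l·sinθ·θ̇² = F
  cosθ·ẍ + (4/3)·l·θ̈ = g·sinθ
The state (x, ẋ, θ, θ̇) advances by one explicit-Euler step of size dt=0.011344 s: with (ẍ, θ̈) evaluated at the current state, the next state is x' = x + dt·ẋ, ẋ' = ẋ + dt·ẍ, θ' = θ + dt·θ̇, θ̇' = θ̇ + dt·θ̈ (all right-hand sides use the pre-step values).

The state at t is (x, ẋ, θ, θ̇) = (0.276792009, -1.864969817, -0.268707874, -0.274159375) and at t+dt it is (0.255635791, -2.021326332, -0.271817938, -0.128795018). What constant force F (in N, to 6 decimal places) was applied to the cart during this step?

F = -8.180709 N

ẍ = (ẋ'−ẋ)/dt = (-2.021326332−-1.864969817)/0.011344 = -13.783191
θ̈ = (θ̇'−θ̇)/dt = (-0.128795018−-0.274159375)/0.011344 = 12.814206
sinθ=-0.265486, cosθ=0.964115
F = (M+m)·ẍ + m·l·cosθ·θ̈ − m·l·sinθ·θ̇² = -9.628358 + 1.445315 − -0.002334 = -8.180709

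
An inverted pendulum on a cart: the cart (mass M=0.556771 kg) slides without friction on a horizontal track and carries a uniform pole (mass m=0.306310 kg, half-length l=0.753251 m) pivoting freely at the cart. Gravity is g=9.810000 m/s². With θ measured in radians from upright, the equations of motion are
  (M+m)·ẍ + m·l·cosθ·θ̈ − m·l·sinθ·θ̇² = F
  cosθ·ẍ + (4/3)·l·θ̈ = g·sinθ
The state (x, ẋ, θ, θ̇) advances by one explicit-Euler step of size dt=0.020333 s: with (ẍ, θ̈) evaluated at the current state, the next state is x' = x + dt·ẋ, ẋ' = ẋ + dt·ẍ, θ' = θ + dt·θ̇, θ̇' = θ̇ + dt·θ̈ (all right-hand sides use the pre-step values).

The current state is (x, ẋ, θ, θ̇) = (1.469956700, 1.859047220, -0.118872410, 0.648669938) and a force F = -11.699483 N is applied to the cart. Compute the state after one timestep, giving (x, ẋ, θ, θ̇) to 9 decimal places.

(1.507756707, 1.493462638, -0.105683004, 0.986554680)

sinθ=-0.118592650, cosθ=0.992942991
temp = (F + m·l·θ̇²·sinθ)/(M+m) = (-11.699483 + -0.011513469)/0.863081 = -13.568826645
θ̈ = (g·sinθ − cosθ·temp)/(l·(4/3 − m·cos²θ/(M+m))) = 16.617554835
ẍ = temp − m·l·θ̈·cosθ/(M+m) = -17.979864361
Euler: x'=1.469956700+0.020333·1.859047220=1.507756707, ẋ'=1.859047220+0.020333·-17.979864361=1.493462638
       θ'=-0.118872410+0.020333·0.648669938=-0.105683004, θ̇'=0.648669938+0.020333·16.617554835=0.986554680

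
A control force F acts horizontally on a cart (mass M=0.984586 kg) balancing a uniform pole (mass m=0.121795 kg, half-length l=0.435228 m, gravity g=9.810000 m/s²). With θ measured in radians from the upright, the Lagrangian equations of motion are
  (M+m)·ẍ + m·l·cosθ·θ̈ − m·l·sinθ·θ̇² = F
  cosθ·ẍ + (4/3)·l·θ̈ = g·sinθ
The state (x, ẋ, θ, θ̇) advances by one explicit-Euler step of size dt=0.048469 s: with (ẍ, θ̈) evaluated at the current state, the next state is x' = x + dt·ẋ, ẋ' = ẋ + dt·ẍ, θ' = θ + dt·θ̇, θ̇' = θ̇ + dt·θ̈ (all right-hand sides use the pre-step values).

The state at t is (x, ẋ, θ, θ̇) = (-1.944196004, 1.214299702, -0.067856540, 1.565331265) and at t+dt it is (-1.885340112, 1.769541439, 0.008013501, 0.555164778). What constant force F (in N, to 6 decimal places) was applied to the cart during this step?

ẍ = (ẋ'−ẋ)/dt = (1.769541439−1.214299702)/0.048469 = 11.455605
θ̈ = (θ̇'−θ̇)/dt = (0.555164778−1.565331265)/0.048469 = -20.841496
sinθ=-0.067804, cosθ=0.997699
F = (M+m)·ẍ + m·l·cosθ·θ̈ − m·l·sinθ·θ̇² = 12.674264 + -1.102236 − -0.008807 = 11.580835

F = 11.580835 N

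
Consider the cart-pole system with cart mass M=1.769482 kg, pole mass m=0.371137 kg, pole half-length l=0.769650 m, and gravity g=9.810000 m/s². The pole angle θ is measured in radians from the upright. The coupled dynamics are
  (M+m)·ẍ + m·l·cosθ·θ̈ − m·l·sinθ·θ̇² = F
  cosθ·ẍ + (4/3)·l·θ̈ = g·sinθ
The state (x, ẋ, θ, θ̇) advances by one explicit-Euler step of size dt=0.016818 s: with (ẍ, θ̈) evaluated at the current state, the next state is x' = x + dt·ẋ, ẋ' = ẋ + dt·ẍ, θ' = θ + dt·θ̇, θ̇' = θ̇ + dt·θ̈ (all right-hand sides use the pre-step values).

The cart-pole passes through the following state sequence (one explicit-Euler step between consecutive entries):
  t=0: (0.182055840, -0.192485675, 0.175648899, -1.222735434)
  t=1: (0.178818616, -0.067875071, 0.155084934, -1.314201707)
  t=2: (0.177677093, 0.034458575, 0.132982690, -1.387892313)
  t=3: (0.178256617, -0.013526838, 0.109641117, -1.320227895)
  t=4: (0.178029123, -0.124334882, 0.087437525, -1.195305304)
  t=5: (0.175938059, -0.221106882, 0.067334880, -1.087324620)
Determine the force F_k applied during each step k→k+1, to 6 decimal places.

F_0 = 14.256380 N
F_1 = 11.712390 N
F_2 = -5.041506 N
F_3 = -12.049275 N
F_4 = -10.525924 N

step 0→1:
  ẍ = (ẋ'−ẋ)/dt = (-0.067875071−-0.192485675)/0.016818 = 7.409359
  θ̈ = (θ̇'−θ̇)/dt = (-1.314201707−-1.222735434)/0.016818 = -5.438594
  sinθ=0.174747, cosθ=0.984613
  F = (M+m)·ẍ + m·l·cosθ·θ̈ − m·l·sinθ·θ̇² = 15.860615 + -1.529607 − 0.074628 = 14.256380
step 1→2:
  ẍ = (ẋ'−ẋ)/dt = (0.034458575−-0.067875071)/0.016818 = 6.084769
  θ̈ = (θ̇'−θ̇)/dt = (-1.387892313−-1.314201707)/0.016818 = -4.381651
  sinθ=0.154464, cosθ=0.987998
  F = (M+m)·ẍ + m·l·cosθ·θ̈ − m·l·sinθ·θ̇² = 13.025172 + -1.236578 − 0.076204 = 11.712390
step 2→3:
  ẍ = (ẋ'−ẋ)/dt = (-0.013526838−0.034458575)/0.016818 = -2.853218
  θ̈ = (θ̇'−θ̇)/dt = (-1.320227895−-1.387892313)/0.016818 = 4.023333
  sinθ=0.132591, cosθ=0.991171
  F = (M+m)·ẍ + m·l·cosθ·θ̈ − m·l·sinθ·θ̇² = -6.107652 + 1.139100 − 0.072955 = -5.041506
step 3→4:
  ẍ = (ẋ'−ẋ)/dt = (-0.124334882−-0.013526838)/0.016818 = -6.588658
  θ̈ = (θ̇'−θ̇)/dt = (-1.195305304−-1.320227895)/0.016818 = 7.427910
  sinθ=0.109422, cosθ=0.993995
  F = (M+m)·ẍ + m·l·cosθ·θ̈ − m·l·sinθ·θ̇² = -14.103806 + 2.109010 − 0.054479 = -12.049275
step 4→5:
  ẍ = (ẋ'−ẋ)/dt = (-0.221106882−-0.124334882)/0.016818 = -5.754073
  θ̈ = (θ̇'−θ̇)/dt = (-1.087324620−-1.195305304)/0.016818 = 6.420543
  sinθ=0.087326, cosθ=0.996180
  F = (M+m)·ẍ + m·l·cosθ·θ̈ − m·l·sinθ·θ̇² = -12.317278 + 1.826993 − 0.035639 = -10.525924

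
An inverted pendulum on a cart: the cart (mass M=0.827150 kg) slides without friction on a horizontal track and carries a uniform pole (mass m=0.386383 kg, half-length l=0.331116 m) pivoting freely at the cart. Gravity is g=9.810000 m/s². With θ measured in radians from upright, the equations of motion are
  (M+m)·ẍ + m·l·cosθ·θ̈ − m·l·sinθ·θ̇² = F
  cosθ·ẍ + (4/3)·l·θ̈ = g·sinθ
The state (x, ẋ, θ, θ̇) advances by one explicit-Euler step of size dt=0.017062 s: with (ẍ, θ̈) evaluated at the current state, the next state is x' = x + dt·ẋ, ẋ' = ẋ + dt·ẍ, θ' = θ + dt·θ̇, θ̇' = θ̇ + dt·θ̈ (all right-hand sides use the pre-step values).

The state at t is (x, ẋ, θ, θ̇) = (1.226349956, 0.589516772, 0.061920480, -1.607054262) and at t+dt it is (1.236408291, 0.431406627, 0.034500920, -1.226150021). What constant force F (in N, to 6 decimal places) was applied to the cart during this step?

ẍ = (ẋ'−ẋ)/dt = (0.431406627−0.589516772)/0.017062 = -9.266800
θ̈ = (θ̇'−θ̇)/dt = (-1.226150021−-1.607054262)/0.017062 = 22.324712
sinθ=0.061881, cosθ=0.998084
F = (M+m)·ẍ + m·l·cosθ·θ̈ − m·l·sinθ·θ̇² = -11.245568 + 2.850696 − 0.020446 = -8.415318

F = -8.415318 N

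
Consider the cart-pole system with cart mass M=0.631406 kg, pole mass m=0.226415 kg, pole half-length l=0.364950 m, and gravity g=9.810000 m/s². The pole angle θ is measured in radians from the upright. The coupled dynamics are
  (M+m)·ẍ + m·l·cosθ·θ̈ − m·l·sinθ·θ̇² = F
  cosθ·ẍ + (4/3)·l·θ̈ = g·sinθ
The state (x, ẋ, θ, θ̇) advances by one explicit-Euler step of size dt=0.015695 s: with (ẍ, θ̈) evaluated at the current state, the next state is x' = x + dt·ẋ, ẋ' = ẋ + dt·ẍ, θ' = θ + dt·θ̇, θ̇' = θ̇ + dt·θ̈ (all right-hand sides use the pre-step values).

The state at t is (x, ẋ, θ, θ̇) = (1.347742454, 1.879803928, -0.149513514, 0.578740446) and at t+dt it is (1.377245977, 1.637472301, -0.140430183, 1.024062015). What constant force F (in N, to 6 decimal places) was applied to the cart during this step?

F = -10.922331 N

ẍ = (ẋ'−ẋ)/dt = (1.637472301−1.879803928)/0.015695 = -15.440053
θ̈ = (θ̇'−θ̇)/dt = (1.024062015−0.578740446)/0.015695 = 28.373467
sinθ=-0.148957, cosθ=0.988844
F = (M+m)·ẍ + m·l·cosθ·θ̈ − m·l·sinθ·θ̇² = -13.244801 + 2.318348 − -0.004123 = -10.922331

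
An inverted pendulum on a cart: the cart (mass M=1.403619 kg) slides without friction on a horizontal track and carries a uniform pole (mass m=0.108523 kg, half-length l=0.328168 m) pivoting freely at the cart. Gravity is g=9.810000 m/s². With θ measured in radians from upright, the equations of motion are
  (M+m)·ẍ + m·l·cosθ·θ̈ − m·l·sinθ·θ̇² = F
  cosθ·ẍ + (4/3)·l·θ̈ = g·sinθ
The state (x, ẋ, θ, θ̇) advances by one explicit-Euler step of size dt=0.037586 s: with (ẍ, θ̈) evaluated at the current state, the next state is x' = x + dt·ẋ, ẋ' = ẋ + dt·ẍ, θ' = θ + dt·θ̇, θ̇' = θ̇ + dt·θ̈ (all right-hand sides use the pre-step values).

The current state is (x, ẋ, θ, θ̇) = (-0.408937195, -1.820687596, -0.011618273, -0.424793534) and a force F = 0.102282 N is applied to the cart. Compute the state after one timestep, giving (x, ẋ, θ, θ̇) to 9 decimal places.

(-0.477369559, -1.817758939, -0.027584563, -0.441276488)

sinθ=-0.011618012, cosθ=0.999932509
temp = (F + m·l·θ̇²·sinθ)/(M+m) = (0.102282 + -0.000074663)/1.512142 = 0.067591097
θ̈ = (g·sinθ − cosθ·temp)/(l·(4/3 − m·cos²θ/(M+m))) = -0.438539712
ẍ = temp − m·l·θ̈·cosθ/(M+m) = 0.077918832
Euler: x'=-0.408937195+0.037586·-1.820687596=-0.477369559, ẋ'=-1.820687596+0.037586·0.077918832=-1.817758939
       θ'=-0.011618273+0.037586·-0.424793534=-0.027584563, θ̇'=-0.424793534+0.037586·-0.438539712=-0.441276488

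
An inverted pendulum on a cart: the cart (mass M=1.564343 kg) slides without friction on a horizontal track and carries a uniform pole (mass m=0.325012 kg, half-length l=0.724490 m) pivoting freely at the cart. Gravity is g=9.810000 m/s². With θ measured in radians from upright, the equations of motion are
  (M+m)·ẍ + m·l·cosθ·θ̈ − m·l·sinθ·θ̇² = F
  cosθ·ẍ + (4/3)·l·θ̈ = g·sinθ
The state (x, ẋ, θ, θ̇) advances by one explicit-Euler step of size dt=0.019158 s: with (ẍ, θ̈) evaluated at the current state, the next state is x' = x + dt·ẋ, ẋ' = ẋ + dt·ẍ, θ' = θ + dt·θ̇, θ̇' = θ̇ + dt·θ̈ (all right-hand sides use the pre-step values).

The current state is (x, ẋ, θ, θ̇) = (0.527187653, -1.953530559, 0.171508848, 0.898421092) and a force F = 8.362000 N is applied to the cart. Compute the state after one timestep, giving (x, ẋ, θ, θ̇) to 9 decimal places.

sinθ=0.170669254, cosθ=0.985328375
temp = (F + m·l·θ̇²·sinθ)/(M+m) = (8.362000 + 0.032437469)/1.889355 = 4.443017574
θ̈ = (g·sinθ − cosθ·temp)/(l·(4/3 − m·cos²θ/(M+m))) = -3.199531316
ẍ = temp − m·l·θ̈·cosθ/(M+m) = 4.835920786
Euler: x'=0.527187653+0.019158·-1.953530559=0.489761915, ẋ'=-1.953530559+0.019158·4.835920786=-1.860883989
       θ'=0.171508848+0.019158·0.898421092=0.188720799, θ̇'=0.898421092+0.019158·-3.199531316=0.837124471

(0.489761915, -1.860883989, 0.188720799, 0.837124471)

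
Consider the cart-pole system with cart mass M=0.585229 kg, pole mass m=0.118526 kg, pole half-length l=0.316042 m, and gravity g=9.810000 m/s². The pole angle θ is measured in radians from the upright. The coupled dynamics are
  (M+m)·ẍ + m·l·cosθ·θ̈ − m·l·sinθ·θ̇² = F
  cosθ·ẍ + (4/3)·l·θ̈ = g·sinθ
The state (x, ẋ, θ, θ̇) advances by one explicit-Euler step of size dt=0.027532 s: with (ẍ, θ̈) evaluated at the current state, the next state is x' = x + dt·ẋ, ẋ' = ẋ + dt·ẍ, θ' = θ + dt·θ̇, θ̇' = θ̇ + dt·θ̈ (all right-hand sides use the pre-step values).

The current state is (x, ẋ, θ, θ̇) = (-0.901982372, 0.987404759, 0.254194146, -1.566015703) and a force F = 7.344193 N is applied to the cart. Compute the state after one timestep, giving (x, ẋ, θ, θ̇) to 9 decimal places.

sinθ=0.251465531, cosθ=0.967866254
temp = (F + m·l·θ̇²·sinθ)/(M+m) = (7.344193 + 0.023100912)/0.703755 = 10.468549299
θ̈ = (g·sinθ − cosθ·temp)/(l·(4/3 − m·cos²θ/(M+m))) = -20.631789812
ẍ = temp − m·l·θ̈·cosθ/(M+m) = 11.531441423
Euler: x'=-0.901982372+0.027532·0.987404759=-0.874797144, ẋ'=0.987404759+0.027532·11.531441423=1.304888404
       θ'=0.254194146+0.027532·-1.566015703=0.211078602, θ̇'=-1.566015703+0.027532·-20.631789812=-2.134050140

(-0.874797144, 1.304888404, 0.211078602, -2.134050140)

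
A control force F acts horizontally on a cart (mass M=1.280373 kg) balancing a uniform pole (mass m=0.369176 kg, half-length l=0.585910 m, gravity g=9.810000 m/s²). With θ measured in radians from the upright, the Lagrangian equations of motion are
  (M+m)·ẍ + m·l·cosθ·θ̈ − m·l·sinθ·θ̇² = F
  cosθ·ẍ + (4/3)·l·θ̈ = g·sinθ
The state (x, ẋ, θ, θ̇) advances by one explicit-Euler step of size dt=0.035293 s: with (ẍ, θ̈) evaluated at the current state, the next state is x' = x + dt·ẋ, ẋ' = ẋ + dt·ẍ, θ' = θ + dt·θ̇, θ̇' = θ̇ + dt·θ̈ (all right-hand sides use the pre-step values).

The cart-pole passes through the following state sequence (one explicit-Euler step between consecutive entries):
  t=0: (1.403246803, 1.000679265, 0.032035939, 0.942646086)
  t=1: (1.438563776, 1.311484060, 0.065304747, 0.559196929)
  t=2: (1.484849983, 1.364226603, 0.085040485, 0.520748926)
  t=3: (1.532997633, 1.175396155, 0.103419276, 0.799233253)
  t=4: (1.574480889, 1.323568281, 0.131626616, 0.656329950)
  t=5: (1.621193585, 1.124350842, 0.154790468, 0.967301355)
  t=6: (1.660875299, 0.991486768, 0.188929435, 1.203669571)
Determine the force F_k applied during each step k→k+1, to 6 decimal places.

F_0 = 12.171577 N
F_1 = 2.225566 N
F_2 = -7.130064 N
F_3 = 6.039962 N
F_4 = -7.433997 N
F_5 = -4.809763 N

step 0→1:
  ẍ = (ẋ'−ẋ)/dt = (1.311484060−1.000679265)/0.035293 = 8.806415
  θ̈ = (θ̇'−θ̇)/dt = (0.559196929−0.942646086)/0.035293 = -10.864737
  sinθ=0.032030, cosθ=0.999487
  F = (M+m)·ẍ + m·l·cosθ·θ̈ − m·l·sinθ·θ̇² = 14.526613 + -2.348879 − 0.006156 = 12.171577
step 1→2:
  ẍ = (ẋ'−ẋ)/dt = (1.364226603−1.311484060)/0.035293 = 1.494419
  θ̈ = (θ̇'−θ̇)/dt = (0.520748926−0.559196929)/0.035293 = -1.089395
  sinθ=0.065258, cosθ=0.997868
  F = (M+m)·ẍ + m·l·cosθ·θ̈ − m·l·sinθ·θ̇² = 2.465118 + -0.235138 − 0.004414 = 2.225566
step 2→3:
  ẍ = (ẋ'−ẋ)/dt = (1.175396155−1.364226603)/0.035293 = -5.350365
  θ̈ = (θ̇'−θ̇)/dt = (0.799233253−0.520748926)/0.035293 = 7.890639
  sinθ=0.084938, cosθ=0.996386
  F = (M+m)·ẍ + m·l·cosθ·θ̈ − m·l·sinθ·θ̇² = -8.825690 + 1.700608 − 0.004982 = -7.130064
step 3→4:
  ẍ = (ẋ'−ẋ)/dt = (1.323568281−1.175396155)/0.035293 = 4.198343
  θ̈ = (θ̇'−θ̇)/dt = (0.656329950−0.799233253)/0.035293 = -4.049055
  sinθ=0.103235, cosθ=0.994657
  F = (M+m)·ẍ + m·l·cosθ·θ̈ − m·l·sinθ·θ̇² = 6.925373 + -0.871147 − 0.014264 = 6.039962
step 4→5:
  ẍ = (ẋ'−ẋ)/dt = (1.124350842−1.323568281)/0.035293 = -5.644673
  θ̈ = (θ̇'−θ̇)/dt = (0.967301355−0.656329950)/0.035293 = 8.811135
  sinθ=0.131247, cosθ=0.991350
  F = (M+m)·ẍ + m·l·cosθ·θ̈ − m·l·sinθ·θ̇² = -9.311164 + 1.889397 − 0.012229 = -7.433997
step 5→6:
  ẍ = (ẋ'−ẋ)/dt = (0.991486768−1.124350842)/0.035293 = -3.764601
  θ̈ = (θ̇'−θ̇)/dt = (1.203669571−0.967301355)/0.035293 = 6.697312
  sinθ=0.154173, cosθ=0.988044
  F = (M+m)·ẍ + m·l·cosθ·θ̈ − m·l·sinθ·θ̇² = -6.209894 + 1.431334 − 0.031203 = -4.809763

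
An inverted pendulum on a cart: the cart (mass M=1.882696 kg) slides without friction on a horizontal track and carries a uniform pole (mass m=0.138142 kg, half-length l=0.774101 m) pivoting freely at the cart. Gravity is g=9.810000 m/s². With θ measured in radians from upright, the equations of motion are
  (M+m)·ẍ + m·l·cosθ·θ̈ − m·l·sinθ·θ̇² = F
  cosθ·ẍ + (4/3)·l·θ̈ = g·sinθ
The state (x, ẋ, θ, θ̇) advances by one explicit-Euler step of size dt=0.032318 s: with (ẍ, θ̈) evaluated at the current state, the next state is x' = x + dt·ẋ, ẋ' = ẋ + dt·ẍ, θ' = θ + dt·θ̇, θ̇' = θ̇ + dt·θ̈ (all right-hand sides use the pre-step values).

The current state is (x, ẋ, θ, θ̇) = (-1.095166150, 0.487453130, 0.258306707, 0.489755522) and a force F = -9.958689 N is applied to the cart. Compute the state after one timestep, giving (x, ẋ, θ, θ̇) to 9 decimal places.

sinθ=0.255443803, cosθ=0.966823905
temp = (F + m·l·θ̇²·sinθ)/(M+m) = (-9.958689 + 0.006552053)/2.020838 = -4.924757426
θ̈ = (g·sinθ − cosθ·temp)/(l·(4/3 − m·cos²θ/(M+m))) = 7.395432634
ẍ = temp − m·l·θ̈·cosθ/(M+m) = -5.303115349
Euler: x'=-1.095166150+0.032318·0.487453130=-1.079412640, ẋ'=0.487453130+0.032318·-5.303115349=0.316067048
       θ'=0.258306707+0.032318·0.489755522=0.274134626, θ̇'=0.489755522+0.032318·7.395432634=0.728761114

(-1.079412640, 0.316067048, 0.274134626, 0.728761114)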